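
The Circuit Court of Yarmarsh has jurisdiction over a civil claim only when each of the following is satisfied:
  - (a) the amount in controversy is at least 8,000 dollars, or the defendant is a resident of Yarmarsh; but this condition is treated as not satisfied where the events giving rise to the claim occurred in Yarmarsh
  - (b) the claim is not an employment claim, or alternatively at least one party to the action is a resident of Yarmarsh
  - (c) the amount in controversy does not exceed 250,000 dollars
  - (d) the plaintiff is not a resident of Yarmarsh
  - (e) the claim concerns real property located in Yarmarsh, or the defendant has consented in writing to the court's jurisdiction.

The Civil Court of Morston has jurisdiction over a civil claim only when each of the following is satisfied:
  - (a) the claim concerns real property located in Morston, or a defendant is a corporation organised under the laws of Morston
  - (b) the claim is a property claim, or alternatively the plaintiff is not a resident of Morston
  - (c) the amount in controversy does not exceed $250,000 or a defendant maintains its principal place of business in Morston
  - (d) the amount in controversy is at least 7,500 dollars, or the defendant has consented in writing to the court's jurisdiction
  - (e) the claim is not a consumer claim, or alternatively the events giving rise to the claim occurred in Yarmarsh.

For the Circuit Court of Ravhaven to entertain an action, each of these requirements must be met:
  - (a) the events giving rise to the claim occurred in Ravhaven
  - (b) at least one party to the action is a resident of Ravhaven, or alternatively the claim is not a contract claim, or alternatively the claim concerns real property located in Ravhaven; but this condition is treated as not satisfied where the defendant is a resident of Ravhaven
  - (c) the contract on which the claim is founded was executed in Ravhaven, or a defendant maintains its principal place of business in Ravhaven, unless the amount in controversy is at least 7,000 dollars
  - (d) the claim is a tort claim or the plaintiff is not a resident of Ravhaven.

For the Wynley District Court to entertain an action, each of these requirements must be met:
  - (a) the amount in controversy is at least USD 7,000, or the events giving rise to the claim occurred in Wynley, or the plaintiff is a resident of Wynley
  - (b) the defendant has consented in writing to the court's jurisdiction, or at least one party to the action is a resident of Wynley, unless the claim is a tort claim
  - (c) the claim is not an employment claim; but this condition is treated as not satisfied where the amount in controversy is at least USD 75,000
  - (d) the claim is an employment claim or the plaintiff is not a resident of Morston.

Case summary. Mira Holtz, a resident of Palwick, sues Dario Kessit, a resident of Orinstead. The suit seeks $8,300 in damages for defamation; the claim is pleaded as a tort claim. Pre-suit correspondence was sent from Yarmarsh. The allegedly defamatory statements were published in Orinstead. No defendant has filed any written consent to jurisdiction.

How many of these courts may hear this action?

1

The Circuit Court of Yarmarsh:
  (a) The amount in controversy is $8,300, which meets the 8,000 dollars floor, so one alternative holds. And the carve-out is inapplicable — the operative events occurred in Orinstead, not Yarmarsh. Condition met.
  (b) The claim is a tort claim, not an employment claim, so one alternative holds. Met.
  (c) The amount in controversy is $8,300, within the $250,000 ceiling. Satisfied.
  (d) The plaintiff resides in Palwick, which is not Yarmarsh. Condition met.
  (e) The claim does not concern real property; no such written consent has been filed — no alternative holds. Not satisfied.
  → Not every requirement is met — no jurisdiction.
The Civil Court of Morston:
  (a) The claim does not concern real property; no defendant is a corporation — no alternative holds. Fails.
  (b) The plaintiff resides in Palwick, which is not Morston, so one alternative holds. Satisfied.
  (c) The amount in controversy is 8,300 dollars, within the 250,000 dollars ceiling — that alternative is enough. Satisfied.
  (d) The amount in controversy is 8,300 dollars, which meets the 7,500 dollars floor, which satisfies one of the alternatives. Met.
  (e) The claim is a tort claim, not a consumer claim, so this disjunct is met. Condition met.
  → The court lacks jurisdiction.
The Circuit Court of Ravhaven:
  (a) The operative events occurred in Orinstead, not Ravhaven. Condition not met.
  (b) The claim is a tort claim, not a contract claim, so this disjunct is met. The exception is not triggered, since the defendant resides in Orinstead, not Ravhaven. Met.
  (c) No contract (and hence no place of execution) is alleged; no defendant is a corporation — none of the alternatives is met. The proviso rescues it, though: the amount in controversy is $8,300, which meets the 7,000 dollars floor. Condition met.
  (d) The claim is a tort claim — that alternative is enough. Met.
  → The court lacks jurisdiction.
The Wynley District Court:
  (a) The amount in controversy is USD 8,300, which meets the USD 7,000 floor — that alternative is enough. Satisfied.
  (b) No such written consent has been filed; no party resides in Wynley — every alternative fails. But the claim is a tort claim, and the 'unless' clause therefore excuses the requirement. Condition met.
  (c) The claim is a tort claim, not an employment claim. The exception is not triggered, since the amount in controversy is USD 8,300, below the $75,000 floor. Condition met.
  (d) The plaintiff resides in Palwick, which is not Morston — that alternative is enough. Condition met.
  → The court has jurisdiction.
Courts with jurisdiction: the Wynley District Court — 1 in total.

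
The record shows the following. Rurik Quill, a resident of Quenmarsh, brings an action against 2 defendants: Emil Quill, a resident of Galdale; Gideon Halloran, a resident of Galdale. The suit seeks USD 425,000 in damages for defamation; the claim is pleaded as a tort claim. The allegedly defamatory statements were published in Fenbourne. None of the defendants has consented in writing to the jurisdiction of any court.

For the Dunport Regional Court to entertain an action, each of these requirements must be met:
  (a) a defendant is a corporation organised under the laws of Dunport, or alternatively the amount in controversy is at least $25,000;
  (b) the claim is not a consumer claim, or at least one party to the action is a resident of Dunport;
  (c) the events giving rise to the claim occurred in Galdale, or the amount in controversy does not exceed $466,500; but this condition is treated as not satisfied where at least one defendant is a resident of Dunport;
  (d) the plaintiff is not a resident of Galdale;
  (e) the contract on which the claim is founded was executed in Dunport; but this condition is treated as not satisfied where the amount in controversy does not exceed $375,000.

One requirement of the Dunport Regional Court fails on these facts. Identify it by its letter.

The Dunport Regional Court:
  (a) The amount in controversy is USD 425,000, which meets the $25,000 floor, so one alternative holds. Met.
  (b) The claim is a tort claim, not a consumer claim, so one alternative holds. Condition met.
  (c) The amount in controversy is USD 425,000, within the 466,500 dollars ceiling, so this disjunct is met. The carve-out does not apply: no defendant resides in Dunport (they reside in Galdale, Galdale). Condition met.
  (d) The plaintiff resides in Quenmarsh, which is not Galdale. Condition met.
  (e) No contract (and hence no place of execution) is alleged. Not met.
Only condition (e) fails.

(e)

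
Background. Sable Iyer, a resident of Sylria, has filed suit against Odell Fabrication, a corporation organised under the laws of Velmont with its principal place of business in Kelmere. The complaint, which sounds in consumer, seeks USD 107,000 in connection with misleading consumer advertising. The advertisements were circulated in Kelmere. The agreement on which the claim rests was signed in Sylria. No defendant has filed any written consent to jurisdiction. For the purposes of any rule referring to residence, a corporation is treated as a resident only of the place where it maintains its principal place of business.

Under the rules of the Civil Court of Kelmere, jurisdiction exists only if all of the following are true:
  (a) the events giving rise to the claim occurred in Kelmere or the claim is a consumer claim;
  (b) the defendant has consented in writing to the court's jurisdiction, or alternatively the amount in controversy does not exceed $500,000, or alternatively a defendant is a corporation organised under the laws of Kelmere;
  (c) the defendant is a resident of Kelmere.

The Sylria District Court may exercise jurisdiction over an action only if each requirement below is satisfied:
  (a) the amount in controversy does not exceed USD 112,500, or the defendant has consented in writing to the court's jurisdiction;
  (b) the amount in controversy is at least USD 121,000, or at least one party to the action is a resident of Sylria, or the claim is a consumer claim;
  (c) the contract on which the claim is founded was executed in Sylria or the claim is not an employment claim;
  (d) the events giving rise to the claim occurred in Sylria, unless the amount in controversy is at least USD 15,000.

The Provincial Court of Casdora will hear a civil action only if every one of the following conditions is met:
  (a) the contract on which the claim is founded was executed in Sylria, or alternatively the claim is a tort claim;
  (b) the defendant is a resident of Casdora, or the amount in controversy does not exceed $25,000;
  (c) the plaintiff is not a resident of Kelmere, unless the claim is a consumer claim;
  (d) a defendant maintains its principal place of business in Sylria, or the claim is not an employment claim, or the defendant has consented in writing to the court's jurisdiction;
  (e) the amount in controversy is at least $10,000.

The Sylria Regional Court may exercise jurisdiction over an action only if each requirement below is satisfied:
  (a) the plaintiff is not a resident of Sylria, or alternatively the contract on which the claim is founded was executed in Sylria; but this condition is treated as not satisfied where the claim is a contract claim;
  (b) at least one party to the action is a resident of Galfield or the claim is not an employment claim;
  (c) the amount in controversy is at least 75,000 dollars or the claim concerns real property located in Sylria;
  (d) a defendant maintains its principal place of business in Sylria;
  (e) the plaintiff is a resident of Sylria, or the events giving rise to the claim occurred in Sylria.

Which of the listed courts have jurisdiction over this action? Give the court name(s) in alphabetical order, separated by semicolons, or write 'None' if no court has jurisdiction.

The Civil Court of Kelmere:
  (a) The operative events occurred in Kelmere — that alternative is enough. Satisfied.
  (b) The amount in controversy is USD 107,000, within the $500,000 ceiling — that alternative is enough. Met.
  (c) The defendant resides in Kelmere. Satisfied.
  → The court has jurisdiction.
The Sylria District Court:
  (a) The amount in controversy is $107,000, within the $112,500 ceiling, so this disjunct is met. Met.
  (b) Sable Iyer resides in Sylria, so this disjunct is met. Condition met.
  (c) The contract was executed in Sylria, so one alternative holds. Condition met.
  (d) The operative events occurred in Kelmere, not Sylria. The proviso rescues it, though: the amount in controversy is $107,000, which meets the $15,000 floor. Condition met.
  → Jurisdiction lies.
The Provincial Court of Casdora:
  (a) The contract was executed in Sylria — that alternative is enough. Condition met.
  (b) The defendant resides in Kelmere, not Casdora; the amount in controversy is 107,000 dollars, above the 25,000 dollars ceiling — every alternative fails. Not satisfied.
  (c) The plaintiff resides in Sylria, which is not Kelmere. Met.
  (d) The claim is a consumer claim, not an employment claim, so one alternative holds. Met.
  (e) The amount in controversy is 107,000 dollars, which meets the 10,000 dollars floor. Met.
  → The court lacks jurisdiction.
The Sylria Regional Court:
  (a) The contract was executed in Sylria, so this disjunct is met. The exception is not triggered, since the claim is a consumer claim, not a contract claim. Condition met.
  (b) The claim is a consumer claim, not an employment claim, which satisfies one of the alternatives. Condition met.
  (c) The amount in controversy is USD 107,000, which meets the USD 75,000 floor, so this disjunct is met. Condition met.
  (d) The corporate defendant(s) have their principal place of business in Kelmere, not Sylria. Not met.
  (e) The plaintiff resides in Sylria, so this disjunct is met. Condition met.
  → Not every requirement is met — no jurisdiction.

the Civil Court of Kelmere; the Sylria District Court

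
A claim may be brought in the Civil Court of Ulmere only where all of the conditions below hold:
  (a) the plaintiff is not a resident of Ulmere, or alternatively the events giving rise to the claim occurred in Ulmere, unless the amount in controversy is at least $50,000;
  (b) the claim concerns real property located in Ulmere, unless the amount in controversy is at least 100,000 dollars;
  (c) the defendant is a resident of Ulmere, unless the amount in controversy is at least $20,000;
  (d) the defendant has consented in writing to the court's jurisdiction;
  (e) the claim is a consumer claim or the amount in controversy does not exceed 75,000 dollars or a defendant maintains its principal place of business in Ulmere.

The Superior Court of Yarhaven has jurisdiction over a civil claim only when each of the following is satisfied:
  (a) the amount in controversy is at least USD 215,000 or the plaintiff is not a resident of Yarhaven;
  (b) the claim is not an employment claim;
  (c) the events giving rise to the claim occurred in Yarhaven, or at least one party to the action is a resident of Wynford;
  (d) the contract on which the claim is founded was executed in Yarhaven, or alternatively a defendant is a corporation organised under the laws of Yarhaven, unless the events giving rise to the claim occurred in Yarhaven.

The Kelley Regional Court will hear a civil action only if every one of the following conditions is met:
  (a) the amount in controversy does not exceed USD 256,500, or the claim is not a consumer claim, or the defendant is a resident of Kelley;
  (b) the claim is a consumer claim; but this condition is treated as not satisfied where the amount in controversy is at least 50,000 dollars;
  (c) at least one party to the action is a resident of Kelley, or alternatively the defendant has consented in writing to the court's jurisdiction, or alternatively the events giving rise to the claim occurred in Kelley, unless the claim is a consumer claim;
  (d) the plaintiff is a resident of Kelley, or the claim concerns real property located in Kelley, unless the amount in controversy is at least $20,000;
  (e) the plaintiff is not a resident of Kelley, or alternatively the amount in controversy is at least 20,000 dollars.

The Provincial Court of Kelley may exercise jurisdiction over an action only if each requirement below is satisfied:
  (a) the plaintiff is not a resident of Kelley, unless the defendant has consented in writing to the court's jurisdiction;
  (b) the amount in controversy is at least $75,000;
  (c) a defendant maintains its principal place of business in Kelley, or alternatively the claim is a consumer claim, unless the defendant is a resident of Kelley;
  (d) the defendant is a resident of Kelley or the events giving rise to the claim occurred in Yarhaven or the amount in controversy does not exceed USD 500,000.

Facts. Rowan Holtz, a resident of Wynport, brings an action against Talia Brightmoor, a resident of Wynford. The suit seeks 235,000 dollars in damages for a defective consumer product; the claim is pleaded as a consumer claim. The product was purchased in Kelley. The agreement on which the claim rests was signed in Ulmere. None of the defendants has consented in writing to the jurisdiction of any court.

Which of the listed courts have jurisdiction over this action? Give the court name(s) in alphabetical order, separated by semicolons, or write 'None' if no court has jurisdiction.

The Civil Court of Ulmere:
  (a) The plaintiff resides in Wynport, which is not Ulmere — that alternative is enough. Condition met.
  (b) The claim does not concern real property. But the amount in controversy is $235,000, which meets the $100,000 floor, and the 'unless' clause therefore excuses the requirement. Condition met.
  (c) The defendant resides in Wynford, not Ulmere. However, the amount in controversy is $235,000, which meets the $20,000 floor, so the 'unless' proviso supplies this condition. Satisfied.
  (d) No such written consent has been filed. Condition not met.
  (e) The claim is a consumer claim, which satisfies one of the alternatives. Condition met.
  → Not every requirement is met — no jurisdiction.
The Superior Court of Yarhaven:
  (a) The amount in controversy is $235,000, which meets the $215,000 floor, so this disjunct is met. Satisfied.
  (b) The claim is a consumer claim, not an employment claim. Met.
  (c) Talia Brightmoor resides in Wynford, so one alternative holds. Condition met.
  (d) The contract was executed in Ulmere, not Yarhaven; no defendant is a corporation — none of the alternatives is met. Nor does the 'unless' clause help: the operative events occurred in Kelley, not Yarhaven. Condition not met.
  → Not every requirement is met — no jurisdiction.
The Kelley Regional Court:
  (a) The amount in controversy is 235,000 dollars, within the $256,500 ceiling — that alternative is enough. Satisfied.
  (b) The claim is a consumer claim. But the amount in controversy is 235,000 dollars, which meets the $50,000 floor, triggering the carve-out and defeating this condition. Not met.
  (c) The operative events occurred in Kelley, which satisfies one of the alternatives. Condition met.
  (d) The plaintiff resides in Wynport, not Kelley; the claim does not concern real property — none of the alternatives is met. However, the amount in controversy is $235,000, which meets the $20,000 floor, so the 'unless' proviso supplies this condition. Satisfied.
  (e) The plaintiff resides in Wynport, which is not Kelley — that alternative is enough. Condition met.
  → The court lacks jurisdiction.
The Provincial Court of Kelley:
  (a) The plaintiff resides in Wynport, which is not Kelley. Condition met.
  (b) The amount in controversy is $235,000, which meets the 75,000 dollars floor. Satisfied.
  (c) The claim is a consumer claim, so one alternative holds. Condition met.
  (d) The amount in controversy is 235,000 dollars, within the $500,000 ceiling — that alternative is enough. Satisfied.
  → Jurisdiction lies.

the Provincial Court of Kelley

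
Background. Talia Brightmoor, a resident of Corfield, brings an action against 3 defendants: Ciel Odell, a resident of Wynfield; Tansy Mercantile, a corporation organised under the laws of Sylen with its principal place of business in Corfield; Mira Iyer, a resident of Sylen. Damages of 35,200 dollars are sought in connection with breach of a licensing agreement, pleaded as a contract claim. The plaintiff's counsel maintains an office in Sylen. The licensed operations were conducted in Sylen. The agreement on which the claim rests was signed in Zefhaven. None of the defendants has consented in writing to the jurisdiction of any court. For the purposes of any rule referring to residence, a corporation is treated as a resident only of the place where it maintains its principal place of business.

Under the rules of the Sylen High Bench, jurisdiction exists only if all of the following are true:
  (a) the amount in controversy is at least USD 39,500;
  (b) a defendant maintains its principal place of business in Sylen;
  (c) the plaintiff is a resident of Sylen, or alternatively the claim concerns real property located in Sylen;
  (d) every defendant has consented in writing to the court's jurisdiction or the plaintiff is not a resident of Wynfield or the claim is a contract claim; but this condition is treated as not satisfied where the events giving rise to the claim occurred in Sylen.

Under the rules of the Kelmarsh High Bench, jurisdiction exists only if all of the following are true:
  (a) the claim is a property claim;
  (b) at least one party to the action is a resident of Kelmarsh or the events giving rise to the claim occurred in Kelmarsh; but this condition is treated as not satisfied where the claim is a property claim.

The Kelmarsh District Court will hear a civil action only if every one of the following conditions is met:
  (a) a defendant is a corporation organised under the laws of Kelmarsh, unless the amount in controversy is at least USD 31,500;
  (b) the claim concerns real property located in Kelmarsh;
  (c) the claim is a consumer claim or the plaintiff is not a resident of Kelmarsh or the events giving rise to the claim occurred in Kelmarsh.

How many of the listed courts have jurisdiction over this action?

The Sylen High Bench:
  (a) The amount in controversy is 35,200 dollars, below the $39,500 floor. Fails.
  (b) The corporate defendant(s) have their principal place of business in Corfield, not Sylen. Fails.
  (c) The plaintiff resides in Corfield, not Sylen; the claim does not concern real property — no alternative holds. Fails.
  (d) The plaintiff resides in Corfield, which is not Wynfield, so one alternative holds. But the carve-out bites: the operative events occurred in Sylen. Condition not met.
  → No jurisdiction.
The Kelmarsh High Bench:
  (a) The claim is a contract claim, not a property claim. Not satisfied.
  (b) No party resides in Kelmarsh; the operative events occurred in Sylen, not Kelmarsh — none of the alternatives is met. Not met.
  → Not every requirement is met — no jurisdiction.
The Kelmarsh District Court:
  (a) The corporate defendant(s) are organised in Sylen, not Kelmarsh. However, the amount in controversy is USD 35,200, which meets the USD 31,500 floor, so the 'unless' proviso supplies this condition. Met.
  (b) The claim does not concern real property. Fails.
  (c) The plaintiff resides in Corfield, which is not Kelmarsh, which satisfies one of the alternatives. Condition met.
  → At least one condition fails; no jurisdiction.
No court satisfies all of its conditions.

0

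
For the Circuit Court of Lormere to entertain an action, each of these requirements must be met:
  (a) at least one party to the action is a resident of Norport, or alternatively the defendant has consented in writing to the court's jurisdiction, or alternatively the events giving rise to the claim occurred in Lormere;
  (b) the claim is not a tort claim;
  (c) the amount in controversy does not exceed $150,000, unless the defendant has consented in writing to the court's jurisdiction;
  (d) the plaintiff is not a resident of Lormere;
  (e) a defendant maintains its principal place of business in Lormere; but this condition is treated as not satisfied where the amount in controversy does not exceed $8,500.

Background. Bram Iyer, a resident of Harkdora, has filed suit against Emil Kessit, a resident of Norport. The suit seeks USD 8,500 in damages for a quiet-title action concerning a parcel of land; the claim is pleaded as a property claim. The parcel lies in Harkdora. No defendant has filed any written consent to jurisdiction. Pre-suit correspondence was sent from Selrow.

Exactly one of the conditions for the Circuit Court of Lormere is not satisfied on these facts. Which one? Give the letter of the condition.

The Circuit Court of Lormere:
  (a) Emil Kessit resides in Norport, so this disjunct is met. Satisfied.
  (b) The claim is a property claim, not a tort claim. Satisfied.
  (c) The amount in controversy is 8,500 dollars, within the USD 150,000 ceiling. Satisfied.
  (d) The plaintiff resides in Harkdora, which is not Lormere. Satisfied.
  (e) No defendant is a corporation. Not satisfied.
Only condition (e) fails.

(e)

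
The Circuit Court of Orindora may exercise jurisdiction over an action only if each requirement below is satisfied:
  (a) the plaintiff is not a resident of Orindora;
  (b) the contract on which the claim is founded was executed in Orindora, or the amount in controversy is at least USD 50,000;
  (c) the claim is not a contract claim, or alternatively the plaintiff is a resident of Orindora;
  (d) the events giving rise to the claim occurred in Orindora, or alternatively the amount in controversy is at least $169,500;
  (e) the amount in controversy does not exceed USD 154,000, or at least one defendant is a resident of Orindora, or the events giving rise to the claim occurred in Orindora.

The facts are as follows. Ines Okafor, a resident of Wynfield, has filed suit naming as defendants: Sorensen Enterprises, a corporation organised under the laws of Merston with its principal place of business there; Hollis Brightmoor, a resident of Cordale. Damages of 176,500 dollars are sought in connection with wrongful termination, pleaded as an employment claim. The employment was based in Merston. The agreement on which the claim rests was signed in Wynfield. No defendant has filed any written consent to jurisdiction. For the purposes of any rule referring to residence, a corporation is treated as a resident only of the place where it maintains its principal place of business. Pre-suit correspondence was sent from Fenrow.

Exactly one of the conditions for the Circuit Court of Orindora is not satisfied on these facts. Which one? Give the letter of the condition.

The Circuit Court of Orindora:
  (a) The plaintiff resides in Wynfield, which is not Orindora. Condition met.
  (b) The amount in controversy is 176,500 dollars, which meets the USD 50,000 floor, which satisfies one of the alternatives. Met.
  (c) The claim is an employment claim, not a contract claim, which satisfies one of the alternatives. Condition met.
  (d) The amount in controversy is 176,500 dollars, which meets the 169,500 dollars floor, which satisfies one of the alternatives. Condition met.
  (e) The amount in controversy is $176,500, above the USD 154,000 ceiling; no defendant resides in Orindora (they reside in Merston, Cordale); the operative events occurred in Merston, not Orindora — none of the alternatives is met. Fails.
Only condition (e) fails.

(e)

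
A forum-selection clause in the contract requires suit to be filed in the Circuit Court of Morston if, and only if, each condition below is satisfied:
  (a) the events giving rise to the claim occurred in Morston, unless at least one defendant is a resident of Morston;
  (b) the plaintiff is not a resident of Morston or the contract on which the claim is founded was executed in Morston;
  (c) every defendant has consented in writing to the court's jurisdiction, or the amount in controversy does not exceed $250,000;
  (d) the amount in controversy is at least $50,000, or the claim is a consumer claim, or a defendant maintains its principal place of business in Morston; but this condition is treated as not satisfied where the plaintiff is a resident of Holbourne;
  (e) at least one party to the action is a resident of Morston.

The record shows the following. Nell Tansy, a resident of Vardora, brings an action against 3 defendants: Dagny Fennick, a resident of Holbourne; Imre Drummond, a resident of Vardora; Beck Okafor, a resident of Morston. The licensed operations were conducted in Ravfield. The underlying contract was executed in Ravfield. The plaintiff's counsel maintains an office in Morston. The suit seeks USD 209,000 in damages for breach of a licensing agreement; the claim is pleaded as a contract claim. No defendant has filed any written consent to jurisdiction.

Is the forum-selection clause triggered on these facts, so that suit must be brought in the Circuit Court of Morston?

Yes

The Circuit Court of Morston:
  (a) The operative events occurred in Ravfield, not Morston. But Beck Okafor resides in Morston, and the 'unless' clause therefore excuses the requirement. Condition met.
  (b) The plaintiff resides in Vardora, which is not Morston, so one alternative holds. Satisfied.
  (c) The amount in controversy is $209,000, within the USD 250,000 ceiling, so one alternative holds. Satisfied.
  (d) The amount in controversy is 209,000 dollars, which meets the 50,000 dollars floor — that alternative is enough. The carve-out does not apply: the plaintiff resides in Vardora, not Holbourne. Satisfied.
  (e) Beck Okafor resides in Morston. Met.
  → The clause applies.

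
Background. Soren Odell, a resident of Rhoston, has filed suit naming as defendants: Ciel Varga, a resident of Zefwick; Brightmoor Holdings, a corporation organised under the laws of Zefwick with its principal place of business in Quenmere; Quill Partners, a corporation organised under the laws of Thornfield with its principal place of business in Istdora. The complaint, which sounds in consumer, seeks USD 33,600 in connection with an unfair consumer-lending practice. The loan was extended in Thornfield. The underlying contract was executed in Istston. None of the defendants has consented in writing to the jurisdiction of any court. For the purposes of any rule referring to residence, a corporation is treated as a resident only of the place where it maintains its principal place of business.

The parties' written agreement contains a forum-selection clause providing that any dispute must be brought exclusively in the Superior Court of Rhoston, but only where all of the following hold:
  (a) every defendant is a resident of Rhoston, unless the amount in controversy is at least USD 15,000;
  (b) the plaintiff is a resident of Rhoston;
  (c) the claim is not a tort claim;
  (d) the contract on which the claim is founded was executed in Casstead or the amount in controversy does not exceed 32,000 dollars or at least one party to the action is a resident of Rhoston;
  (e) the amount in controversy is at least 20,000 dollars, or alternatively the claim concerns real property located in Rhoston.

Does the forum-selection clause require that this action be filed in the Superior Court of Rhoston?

Yes

The Superior Court of Rhoston:
  (a) The defendants reside as follows — Ciel Varga in Zefwick, Brightmoor Holdings in Quenmere, Quill Partners in Istdora — not all in Rhoston. But the amount in controversy is $33,600, which meets the USD 15,000 floor, and the 'unless' clause therefore excuses the requirement. Met.
  (b) The plaintiff resides in Rhoston. Met.
  (c) The claim is a consumer claim, not a tort claim. Satisfied.
  (d) Soren Odell resides in Rhoston, so one alternative holds. Satisfied.
  (e) The amount in controversy is $33,600, which meets the $20,000 floor, so this disjunct is met. Condition met.
  → Forum clause is triggered.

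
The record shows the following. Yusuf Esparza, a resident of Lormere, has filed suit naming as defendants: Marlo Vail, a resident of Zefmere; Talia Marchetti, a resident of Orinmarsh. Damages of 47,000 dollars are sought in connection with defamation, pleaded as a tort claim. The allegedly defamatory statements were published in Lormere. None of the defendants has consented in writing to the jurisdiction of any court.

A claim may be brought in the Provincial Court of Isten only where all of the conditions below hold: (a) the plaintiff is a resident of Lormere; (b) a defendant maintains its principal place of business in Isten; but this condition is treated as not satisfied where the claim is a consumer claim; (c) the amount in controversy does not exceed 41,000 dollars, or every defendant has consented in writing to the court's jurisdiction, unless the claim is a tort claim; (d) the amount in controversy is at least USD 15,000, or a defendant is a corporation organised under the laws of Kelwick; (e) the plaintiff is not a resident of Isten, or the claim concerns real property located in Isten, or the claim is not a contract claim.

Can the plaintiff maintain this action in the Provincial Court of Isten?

No

The Provincial Court of Isten:
  (a) The plaintiff resides in Lormere. Condition met.
  (b) No defendant is a corporation. Fails.
  (c) The amount in controversy is $47,000, above the 41,000 dollars ceiling; no such written consent has been filed — every alternative fails. However, the claim is a tort claim, so the 'unless' proviso supplies this condition. Condition met.
  (d) The amount in controversy is $47,000, which meets the USD 15,000 floor — that alternative is enough. Condition met.
  (e) The plaintiff resides in Lormere, which is not Isten, so one alternative holds. Satisfied.
  → Not every requirement is met — no jurisdiction.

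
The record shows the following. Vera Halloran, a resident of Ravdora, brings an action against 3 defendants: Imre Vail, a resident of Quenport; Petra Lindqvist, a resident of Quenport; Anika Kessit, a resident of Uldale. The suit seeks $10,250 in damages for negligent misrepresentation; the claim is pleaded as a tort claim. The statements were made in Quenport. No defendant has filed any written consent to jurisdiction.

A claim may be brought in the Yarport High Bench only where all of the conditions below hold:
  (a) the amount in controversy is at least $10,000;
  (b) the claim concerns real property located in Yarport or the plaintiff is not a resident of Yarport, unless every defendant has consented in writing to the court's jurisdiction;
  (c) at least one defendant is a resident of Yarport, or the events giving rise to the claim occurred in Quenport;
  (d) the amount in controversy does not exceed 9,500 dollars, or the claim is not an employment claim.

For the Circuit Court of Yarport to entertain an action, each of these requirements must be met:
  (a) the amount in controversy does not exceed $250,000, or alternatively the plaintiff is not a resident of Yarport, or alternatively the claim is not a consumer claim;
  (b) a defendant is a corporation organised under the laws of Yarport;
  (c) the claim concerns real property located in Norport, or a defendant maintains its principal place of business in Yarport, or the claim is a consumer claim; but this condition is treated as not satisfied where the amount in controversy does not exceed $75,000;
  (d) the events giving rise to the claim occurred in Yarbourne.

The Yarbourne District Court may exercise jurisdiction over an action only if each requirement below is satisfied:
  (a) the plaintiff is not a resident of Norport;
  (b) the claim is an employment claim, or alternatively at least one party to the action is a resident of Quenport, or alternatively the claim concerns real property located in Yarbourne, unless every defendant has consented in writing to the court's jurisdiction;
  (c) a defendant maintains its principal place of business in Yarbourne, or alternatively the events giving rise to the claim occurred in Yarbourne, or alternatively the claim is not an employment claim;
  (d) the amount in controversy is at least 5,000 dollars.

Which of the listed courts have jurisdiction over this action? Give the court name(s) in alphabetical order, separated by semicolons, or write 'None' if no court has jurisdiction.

the Yarbourne District Court; the Yarport High Bench

The Yarport High Bench:
  (a) The amount in controversy is $10,250, which meets the USD 10,000 floor. Met.
  (b) The plaintiff resides in Ravdora, which is not Yarport, which satisfies one of the alternatives. Met.
  (c) The operative events occurred in Quenport — that alternative is enough. Met.
  (d) The claim is a tort claim, not an employment claim, so one alternative holds. Satisfied.
  → Every requirement is satisfied — jurisdiction.
The Circuit Court of Yarport:
  (a) The amount in controversy is $10,250, within the USD 250,000 ceiling, so one alternative holds. Condition met.
  (b) No defendant is a corporation. Not met.
  (c) The claim does not concern real property; no defendant is a corporation; the claim is a tort claim, not a consumer claim — every alternative fails. Not met.
  (d) The operative events occurred in Quenport, not Yarbourne. Fails.
  → Not every requirement is met — no jurisdiction.
The Yarbourne District Court:
  (a) The plaintiff resides in Ravdora, which is not Norport. Met.
  (b) Imre Vail resides in Quenport, so one alternative holds. Met.
  (c) The claim is a tort claim, not an employment claim, so this disjunct is met. Met.
  (d) The amount in controversy is $10,250, which meets the USD 5,000 floor. Condition met.
  → Every requirement is satisfied — jurisdiction.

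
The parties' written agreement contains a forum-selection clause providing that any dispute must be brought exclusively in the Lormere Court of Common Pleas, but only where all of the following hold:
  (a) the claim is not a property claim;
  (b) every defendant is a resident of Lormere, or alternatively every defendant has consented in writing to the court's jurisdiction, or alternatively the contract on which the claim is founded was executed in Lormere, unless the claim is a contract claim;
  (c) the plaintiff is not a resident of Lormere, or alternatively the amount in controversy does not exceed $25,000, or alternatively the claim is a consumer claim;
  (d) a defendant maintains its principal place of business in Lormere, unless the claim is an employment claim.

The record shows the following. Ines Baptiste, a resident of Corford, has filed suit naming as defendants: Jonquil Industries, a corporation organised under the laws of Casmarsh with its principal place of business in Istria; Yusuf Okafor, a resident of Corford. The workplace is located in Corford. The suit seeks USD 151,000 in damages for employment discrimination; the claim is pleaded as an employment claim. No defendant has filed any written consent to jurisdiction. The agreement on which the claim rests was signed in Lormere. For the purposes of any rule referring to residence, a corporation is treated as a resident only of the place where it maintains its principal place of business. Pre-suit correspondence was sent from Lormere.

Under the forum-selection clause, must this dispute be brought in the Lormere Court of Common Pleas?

Yes

The Lormere Court of Common Pleas:
  (a) The claim is an employment claim, not a property claim. Condition met.
  (b) The contract was executed in Lormere — that alternative is enough. Condition met.
  (c) The plaintiff resides in Corford, which is not Lormere, which satisfies one of the alternatives. Satisfied.
  (d) The corporate defendant(s) have their principal place of business in Istria, not Lormere. The proviso rescues it, though: the claim is an employment claim. Condition met.
  → The clause applies.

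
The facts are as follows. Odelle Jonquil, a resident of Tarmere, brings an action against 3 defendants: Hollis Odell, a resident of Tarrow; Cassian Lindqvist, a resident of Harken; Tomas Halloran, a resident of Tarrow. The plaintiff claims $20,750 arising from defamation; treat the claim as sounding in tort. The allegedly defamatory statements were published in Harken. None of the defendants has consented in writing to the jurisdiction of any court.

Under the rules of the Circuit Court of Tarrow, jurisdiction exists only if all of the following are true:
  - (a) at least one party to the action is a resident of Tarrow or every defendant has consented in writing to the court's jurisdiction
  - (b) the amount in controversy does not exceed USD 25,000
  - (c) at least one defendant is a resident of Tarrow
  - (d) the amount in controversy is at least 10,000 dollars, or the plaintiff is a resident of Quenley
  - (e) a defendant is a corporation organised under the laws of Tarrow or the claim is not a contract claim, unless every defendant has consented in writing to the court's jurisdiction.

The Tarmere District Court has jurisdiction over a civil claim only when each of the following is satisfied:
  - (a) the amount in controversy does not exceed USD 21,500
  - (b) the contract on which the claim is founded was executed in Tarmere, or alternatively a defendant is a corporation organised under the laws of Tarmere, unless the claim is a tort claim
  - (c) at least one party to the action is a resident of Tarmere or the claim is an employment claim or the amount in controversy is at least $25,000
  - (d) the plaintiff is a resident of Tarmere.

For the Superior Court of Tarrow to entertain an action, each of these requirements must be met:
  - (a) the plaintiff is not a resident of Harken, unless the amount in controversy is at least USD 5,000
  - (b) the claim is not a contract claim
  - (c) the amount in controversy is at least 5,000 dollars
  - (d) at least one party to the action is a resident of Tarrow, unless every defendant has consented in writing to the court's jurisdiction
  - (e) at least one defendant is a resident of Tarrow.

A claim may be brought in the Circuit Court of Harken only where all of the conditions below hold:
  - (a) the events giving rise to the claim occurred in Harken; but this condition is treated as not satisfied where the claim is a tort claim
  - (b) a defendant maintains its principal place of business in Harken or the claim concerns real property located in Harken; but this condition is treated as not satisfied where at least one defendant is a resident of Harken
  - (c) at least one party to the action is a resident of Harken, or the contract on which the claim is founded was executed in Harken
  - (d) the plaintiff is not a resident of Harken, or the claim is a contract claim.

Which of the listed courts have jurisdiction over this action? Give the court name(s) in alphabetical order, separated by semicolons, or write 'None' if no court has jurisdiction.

The Circuit Court of Tarrow:
  (a) Hollis Odell resides in Tarrow, which satisfies one of the alternatives. Condition met.
  (b) The amount in controversy is $20,750, within the 25,000 dollars ceiling. Met.
  (c) Hollis Odell resides in Tarrow. Condition met.
  (d) The amount in controversy is 20,750 dollars, which meets the USD 10,000 floor, which satisfies one of the alternatives. Condition met.
  (e) The claim is a tort claim, not a contract claim, so this disjunct is met. Condition met.
  → Jurisdiction lies.
The Tarmere District Court:
  (a) The amount in controversy is USD 20,750, within the $21,500 ceiling. Satisfied.
  (b) No contract (and hence no place of execution) is alleged; no defendant is a corporation — no alternative holds. But the claim is a tort claim, and the 'unless' clause therefore excuses the requirement. Satisfied.
  (c) Odelle Jonquil resides in Tarmere, so one alternative holds. Condition met.
  (d) The plaintiff resides in Tarmere. Condition met.
  → Jurisdiction lies.
The Superior Court of Tarrow:
  (a) The plaintiff resides in Tarmere, which is not Harken. Condition met.
  (b) The claim is a tort claim, not a contract claim. Satisfied.
  (c) The amount in controversy is 20,750 dollars, which meets the 5,000 dollars floor. Satisfied.
  (d) Hollis Odell resides in Tarrow. Satisfied.
  (e) Hollis Odell resides in Tarrow. Condition met.
  → All conditions met; jurisdiction exists.
The Circuit Court of Harken:
  (a) The operative events occurred in Harken. But the claim is a tort claim, triggering the carve-out and defeating this condition. Fails.
  (b) No defendant is a corporation; the claim does not concern real property — none of the alternatives is met. Not satisfied.
  (c) Cassian Lindqvist resides in Harken, so one alternative holds. Satisfied.
  (d) The plaintiff resides in Tarmere, which is not Harken, so this disjunct is met. Satisfied.
  → The court lacks jurisdiction.

the Circuit Court of Tarrow; the Superior Court of Tarrow; the Tarmere District Court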